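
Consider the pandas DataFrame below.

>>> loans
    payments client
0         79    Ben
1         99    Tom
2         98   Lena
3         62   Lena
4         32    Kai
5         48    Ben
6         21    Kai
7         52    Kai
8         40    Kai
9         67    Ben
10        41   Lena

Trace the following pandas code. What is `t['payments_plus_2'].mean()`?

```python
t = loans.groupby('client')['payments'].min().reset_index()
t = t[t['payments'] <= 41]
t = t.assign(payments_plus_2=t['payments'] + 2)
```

33.0

group by client, min of payments:
client
Ben     48
Kai     21
Lena    41
Tom     99
Name: payments, dtype: int64
reset_index():
  client  payments
0    Ben        48
1    Kai        21
2   Lena        41
3    Tom        99
filter rows where payments <= 41:
  client  payments
1    Kai        21
2   Lena        41
add column payments_plus_2 = t['payments'] + 2:
  client  payments  payments_plus_2
1    Kai        21               23
2   Lena        41               43
Then the mean of column 'payments_plus_2': 33.0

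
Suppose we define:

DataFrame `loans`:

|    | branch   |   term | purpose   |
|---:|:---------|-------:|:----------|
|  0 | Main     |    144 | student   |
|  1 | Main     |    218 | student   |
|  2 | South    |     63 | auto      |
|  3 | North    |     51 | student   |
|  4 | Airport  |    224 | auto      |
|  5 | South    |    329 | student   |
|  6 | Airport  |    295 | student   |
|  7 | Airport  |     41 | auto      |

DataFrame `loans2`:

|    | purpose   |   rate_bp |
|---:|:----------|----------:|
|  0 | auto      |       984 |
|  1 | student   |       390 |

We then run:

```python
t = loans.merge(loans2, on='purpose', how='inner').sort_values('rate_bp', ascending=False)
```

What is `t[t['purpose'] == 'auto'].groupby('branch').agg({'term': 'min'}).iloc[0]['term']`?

merge on 'purpose' (how='inner') → 8 rows:
    branch  term  purpose  rate_bp
0     Main   144  student      390
1     Main   218  student      390
2    South    63     auto      984
3    North    51  student      390
4  Airport   224     auto      984
5    South   329  student      390
6  Airport   295  student      390
7  Airport    41     auto      984
sort by rate_bp descending:
    branch  term  purpose  rate_bp
2    South    63     auto      984
4  Airport   224     auto      984
7  Airport    41     auto      984
0     Main   144  student      390
1     Main   218  student      390
3    North    51  student      390
5    South   329  student      390
6  Airport   295  student      390
filter rows where purpose == 'auto':
    branch  term purpose  rate_bp
2    South    63    auto      984
4  Airport   224    auto      984
7  Airport    41    auto      984
group by branch, min of term:
         term
branch       
Airport    41
South      63
Hence 41.

41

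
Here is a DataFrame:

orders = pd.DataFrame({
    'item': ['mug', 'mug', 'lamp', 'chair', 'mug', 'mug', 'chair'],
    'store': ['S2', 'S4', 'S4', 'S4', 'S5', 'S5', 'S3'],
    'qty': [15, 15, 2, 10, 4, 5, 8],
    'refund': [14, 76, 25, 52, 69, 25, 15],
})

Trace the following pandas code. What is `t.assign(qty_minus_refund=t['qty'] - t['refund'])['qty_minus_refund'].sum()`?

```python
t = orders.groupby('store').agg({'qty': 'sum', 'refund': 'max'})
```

-115

group by store: sum(qty), max(refund):
       qty  refund
store             
S2      15      14
S3       8      15
S4      27      76
S5       9      69
add column qty_minus_refund = t['qty'] - t['refund']:
       qty  refund  qty_minus_refund
store                               
S2      15      14                 1
S3       8      15                -7
S4      27      76               -49
S5       9      69               -60
Reading off the sum of column 'qty_minus_refund', we get -115.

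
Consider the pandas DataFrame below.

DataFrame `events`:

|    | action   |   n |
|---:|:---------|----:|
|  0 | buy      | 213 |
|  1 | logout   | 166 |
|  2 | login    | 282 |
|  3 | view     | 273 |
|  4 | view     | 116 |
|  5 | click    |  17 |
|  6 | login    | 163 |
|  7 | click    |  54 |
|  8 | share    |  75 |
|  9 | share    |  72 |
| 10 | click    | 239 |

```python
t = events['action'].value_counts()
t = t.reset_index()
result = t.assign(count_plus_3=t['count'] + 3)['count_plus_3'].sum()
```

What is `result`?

29

value_counts of action:
action
click     3
login     2
view      2
share     2
buy       1
logout    1
Name: count, dtype: int64
reset_index():
   action  count
0   click      3
1   login      2
2    view      2
3   share      2
4     buy      1
5  logout      1
add column count_plus_3 = t['count'] + 3:
   action  count  count_plus_3
0   click      3             6
1   login      2             5
2    view      2             5
3   share      2             5
4     buy      1             4
5  logout      1             4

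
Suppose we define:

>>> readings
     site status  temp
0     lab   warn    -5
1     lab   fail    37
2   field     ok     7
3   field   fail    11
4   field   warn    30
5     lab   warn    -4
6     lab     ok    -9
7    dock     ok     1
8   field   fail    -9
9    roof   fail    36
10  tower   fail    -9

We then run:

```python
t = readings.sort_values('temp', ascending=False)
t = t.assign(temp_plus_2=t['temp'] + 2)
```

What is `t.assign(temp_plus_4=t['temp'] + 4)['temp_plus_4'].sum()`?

130

sort by temp descending:
     site status  temp
1     lab   fail    37
9    roof   fail    36
4   field   warn    30
3   field   fail    11
2   field     ok     7
7    dock     ok     1
5     lab   warn    -4
0     lab   warn    -5
6     lab     ok    -9
8   field   fail    -9
10  tower   fail    -9
add column temp_plus_2 = t['temp'] + 2:
     site status  temp  temp_plus_2
1     lab   fail    37           39
9    roof   fail    36           38
4   field   warn    30           32
3   field   fail    11           13
2   field     ok     7            9
7    dock     ok     1            3
5     lab   warn    -4           -2
0     lab   warn    -5           -3
6     lab     ok    -9           -7
8   field   fail    -9           -7
10  tower   fail    -9           -7
add column temp_plus_4 = t['temp'] + 4:
     site status  temp  temp_plus_2  temp_plus_4
1     lab   fail    37           39           41
9    roof   fail    36           38           40
4   field   warn    30           32           34
3   field   fail    11           13           15
2   field     ok     7            9           11
7    dock     ok     1            3            5
5     lab   warn    -4           -2            0
0     lab   warn    -5           -3           -1
6     lab     ok    -9           -7           -5
8   field   fail    -9           -7           -5
10  tower   fail    -9           -7           -5
Reading off the sum of column 'temp_plus_4', we get 130.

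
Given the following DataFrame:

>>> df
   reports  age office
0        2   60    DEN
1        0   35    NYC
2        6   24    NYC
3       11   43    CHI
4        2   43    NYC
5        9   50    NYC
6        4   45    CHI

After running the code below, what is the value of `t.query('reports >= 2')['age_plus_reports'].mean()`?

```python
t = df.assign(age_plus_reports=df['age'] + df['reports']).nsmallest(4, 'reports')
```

52.0

add column age_plus_reports = df['age'] + df['reports']:
   reports  age office  age_plus_reports
0        2   60    DEN                62
1        0   35    NYC                35
2        6   24    NYC                30
3       11   43    CHI                54
4        2   43    NYC                45
5        9   50    NYC                59
6        4   45    CHI                49
take 4 rows with smallest reports:
   reports  age office  age_plus_reports
1        0   35    NYC                35
0        2   60    DEN                62
4        2   43    NYC                45
6        4   45    CHI                49
filter rows where reports >= 2:
   reports  age office  age_plus_reports
0        2   60    DEN                62
4        2   43    NYC                45
6        4   45    CHI                49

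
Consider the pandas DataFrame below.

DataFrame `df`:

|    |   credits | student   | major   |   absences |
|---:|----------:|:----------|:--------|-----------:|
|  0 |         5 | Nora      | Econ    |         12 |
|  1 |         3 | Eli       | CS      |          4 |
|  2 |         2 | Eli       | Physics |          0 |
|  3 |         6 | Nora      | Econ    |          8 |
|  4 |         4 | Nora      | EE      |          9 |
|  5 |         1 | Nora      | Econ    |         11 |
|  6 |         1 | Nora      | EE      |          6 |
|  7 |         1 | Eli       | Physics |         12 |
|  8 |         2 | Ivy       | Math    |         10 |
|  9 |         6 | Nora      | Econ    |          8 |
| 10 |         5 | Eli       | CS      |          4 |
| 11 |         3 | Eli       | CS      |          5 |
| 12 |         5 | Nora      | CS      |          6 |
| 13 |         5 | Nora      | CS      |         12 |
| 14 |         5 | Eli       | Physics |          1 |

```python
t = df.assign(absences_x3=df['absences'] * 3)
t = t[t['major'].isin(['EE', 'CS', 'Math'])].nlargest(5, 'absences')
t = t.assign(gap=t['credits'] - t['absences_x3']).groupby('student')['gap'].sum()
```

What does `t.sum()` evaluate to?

add column absences_x3 = df['absences'] * 3:
    credits student    major  absences  absences_x3
0         5    Nora     Econ        12           36
1         3     Eli       CS         4           12
2         2     Eli  Physics         0            0
3         6    Nora     Econ         8           24
4         4    Nora       EE         9           27
5         1    Nora     Econ        11           33
6         1    Nora       EE         6           18
7         1     Eli  Physics        12           36
8         2     Ivy     Math        10           30
9         6    Nora     Econ         8           24
10        5     Eli       CS         4           12
11        3     Eli       CS         5           15
12        5    Nora       CS         6           18
13        5    Nora       CS        12           36
14        5     Eli  Physics         1            3
filter rows where major in ['EE', 'CS', 'Math']:
    credits student major  absences  absences_x3
1         3     Eli    CS         4           12
4         4    Nora    EE         9           27
6         1    Nora    EE         6           18
8         2     Ivy  Math        10           30
10        5     Eli    CS         4           12
11        3     Eli    CS         5           15
12        5    Nora    CS         6           18
13        5    Nora    CS        12           36
take 5 rows with largest absences:
    credits student major  absences  absences_x3
13        5    Nora    CS        12           36
8         2     Ivy  Math        10           30
4         4    Nora    EE         9           27
6         1    Nora    EE         6           18
12        5    Nora    CS         6           18
add column gap = t['credits'] - t['absences_x3']:
    credits student major  absences  absences_x3  gap
13        5    Nora    CS        12           36  -31
8         2     Ivy  Math        10           30  -28
4         4    Nora    EE         9           27  -23
6         1    Nora    EE         6           18  -17
12        5    Nora    CS         6           18  -13
group by student, sum of gap:
student
Ivy    -28
Nora   -84
Name: gap, dtype: int64
The sum of the resulting series is -112.

-112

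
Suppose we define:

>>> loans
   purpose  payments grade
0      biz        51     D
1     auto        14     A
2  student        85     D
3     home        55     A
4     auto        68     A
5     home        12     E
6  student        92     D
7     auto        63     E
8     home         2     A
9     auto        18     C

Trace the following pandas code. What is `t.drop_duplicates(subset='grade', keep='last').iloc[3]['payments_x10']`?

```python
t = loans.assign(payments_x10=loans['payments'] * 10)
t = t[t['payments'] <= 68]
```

add column payments_x10 = loans['payments'] * 10:
   purpose  payments grade  payments_x10
0      biz        51     D           510
1     auto        14     A           140
2  student        85     D           850
3     home        55     A           550
4     auto        68     A           680
5     home        12     E           120
6  student        92     D           920
7     auto        63     E           630
8     home         2     A            20
9     auto        18     C           180
filter rows where payments <= 68:
  purpose  payments grade  payments_x10
0     biz        51     D           510
1    auto        14     A           140
3    home        55     A           550
4    auto        68     A           680
5    home        12     E           120
7    auto        63     E           630
8    home         2     A            20
9    auto        18     C           180
drop duplicate grade (keep=last):
  purpose  payments grade  payments_x10
0     biz        51     D           510
7    auto        63     E           630
8    home         2     A            20
9    auto        18     C           180

180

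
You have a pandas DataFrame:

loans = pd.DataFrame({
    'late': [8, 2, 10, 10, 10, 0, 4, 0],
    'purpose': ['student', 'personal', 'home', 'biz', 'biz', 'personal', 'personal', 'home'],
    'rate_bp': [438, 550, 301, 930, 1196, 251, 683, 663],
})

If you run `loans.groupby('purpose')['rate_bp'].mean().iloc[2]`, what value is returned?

494.666666667

group by purpose, mean of rate_bp:
purpose
biz         1063.000000
home         482.000000
personal     494.666667
student      438.000000
Name: rate_bp, dtype: float64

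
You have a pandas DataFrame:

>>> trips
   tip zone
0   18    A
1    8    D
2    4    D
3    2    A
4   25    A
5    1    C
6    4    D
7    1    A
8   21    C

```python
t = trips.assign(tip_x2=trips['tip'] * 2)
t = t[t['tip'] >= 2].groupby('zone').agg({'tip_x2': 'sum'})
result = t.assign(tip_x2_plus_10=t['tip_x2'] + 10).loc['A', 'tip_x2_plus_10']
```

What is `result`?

100

add column tip_x2 = trips['tip'] * 2:
   tip zone  tip_x2
0   18    A      36
1    8    D      16
2    4    D       8
3    2    A       4
4   25    A      50
5    1    C       2
6    4    D       8
7    1    A       2
8   21    C      42
filter rows where tip >= 2:
   tip zone  tip_x2
0   18    A      36
1    8    D      16
2    4    D       8
3    2    A       4
4   25    A      50
6    4    D       8
8   21    C      42
group by zone, sum of tip_x2:
      tip_x2
zone        
A         90
C         42
D         32
add column tip_x2_plus_10 = t['tip_x2'] + 10:
      tip_x2  tip_x2_plus_10
zone                        
A         90             100
C         42              52
D         32              42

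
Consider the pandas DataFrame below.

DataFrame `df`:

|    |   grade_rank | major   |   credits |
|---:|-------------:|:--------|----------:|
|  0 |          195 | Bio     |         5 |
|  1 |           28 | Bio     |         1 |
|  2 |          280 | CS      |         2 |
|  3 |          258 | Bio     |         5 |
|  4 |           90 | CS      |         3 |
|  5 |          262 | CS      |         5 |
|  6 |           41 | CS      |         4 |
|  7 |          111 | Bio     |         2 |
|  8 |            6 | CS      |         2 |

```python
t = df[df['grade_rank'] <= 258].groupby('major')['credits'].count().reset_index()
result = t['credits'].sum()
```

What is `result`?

filter rows where grade_rank <= 258:
   grade_rank major  credits
0         195   Bio        5
1          28   Bio        1
3         258   Bio        5
4          90    CS        3
6          41    CS        4
7         111   Bio        2
8           6    CS        2
group by major, count of credits:
major
Bio    4
CS     3
Name: credits, dtype: int64
reset_index():
  major  credits
0   Bio        4
1    CS        3

7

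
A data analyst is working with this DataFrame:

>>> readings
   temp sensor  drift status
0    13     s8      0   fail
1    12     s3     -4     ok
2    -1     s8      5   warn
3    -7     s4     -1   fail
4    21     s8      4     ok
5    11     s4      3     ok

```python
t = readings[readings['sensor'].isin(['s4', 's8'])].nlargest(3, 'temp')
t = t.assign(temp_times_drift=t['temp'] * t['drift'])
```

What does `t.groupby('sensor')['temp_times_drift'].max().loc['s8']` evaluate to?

filter rows where sensor in ['s4', 's8']:
   temp sensor  drift status
0    13     s8      0   fail
2    -1     s8      5   warn
3    -7     s4     -1   fail
4    21     s8      4     ok
5    11     s4      3     ok
take 3 rows with largest temp:
   temp sensor  drift status
4    21     s8      4     ok
0    13     s8      0   fail
5    11     s4      3     ok
add column temp_times_drift = t['temp'] * t['drift']:
   temp sensor  drift status  temp_times_drift
4    21     s8      4     ok                84
0    13     s8      0   fail                 0
5    11     s4      3     ok                33
group by sensor, max of temp_times_drift:
sensor
s4    33
s8    84
Name: temp_times_drift, dtype: int64

84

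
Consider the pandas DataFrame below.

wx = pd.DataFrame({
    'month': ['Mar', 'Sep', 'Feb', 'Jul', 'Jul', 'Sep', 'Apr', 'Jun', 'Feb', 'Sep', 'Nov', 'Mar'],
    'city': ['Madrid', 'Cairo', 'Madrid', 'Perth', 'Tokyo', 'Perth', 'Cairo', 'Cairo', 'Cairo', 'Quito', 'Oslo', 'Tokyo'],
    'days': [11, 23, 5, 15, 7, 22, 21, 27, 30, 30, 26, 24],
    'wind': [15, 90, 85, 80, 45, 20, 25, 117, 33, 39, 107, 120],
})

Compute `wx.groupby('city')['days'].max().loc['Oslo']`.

26

group by city, max of days:
city
Cairo     30
Madrid    11
Oslo      26
Perth     22
Quito     30
Tokyo     24
Name: days, dtype: int64
Then the value at index 'Oslo': 26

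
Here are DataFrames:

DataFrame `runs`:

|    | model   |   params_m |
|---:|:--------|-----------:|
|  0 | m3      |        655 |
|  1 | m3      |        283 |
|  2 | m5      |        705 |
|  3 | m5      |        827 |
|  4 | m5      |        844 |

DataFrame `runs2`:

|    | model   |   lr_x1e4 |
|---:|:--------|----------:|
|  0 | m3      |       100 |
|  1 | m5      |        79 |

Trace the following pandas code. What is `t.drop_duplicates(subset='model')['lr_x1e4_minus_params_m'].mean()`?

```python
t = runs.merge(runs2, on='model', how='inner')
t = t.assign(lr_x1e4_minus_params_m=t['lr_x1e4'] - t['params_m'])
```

-590.5

merge on 'model' (how='inner') → 5 rows:
  model  params_m  lr_x1e4
0    m3       655      100
1    m3       283      100
2    m5       705       79
3    m5       827       79
4    m5       844       79
add column lr_x1e4_minus_params_m = t['lr_x1e4'] - t['params_m']:
  model  params_m  lr_x1e4  lr_x1e4_minus_params_m
0    m3       655      100                    -555
1    m3       283      100                    -183
2    m5       705       79                    -626
3    m5       827       79                    -748
4    m5       844       79                    -765
drop duplicate model (keep=first):
  model  params_m  lr_x1e4  lr_x1e4_minus_params_m
0    m3       655      100                    -555
2    m5       705       79                    -626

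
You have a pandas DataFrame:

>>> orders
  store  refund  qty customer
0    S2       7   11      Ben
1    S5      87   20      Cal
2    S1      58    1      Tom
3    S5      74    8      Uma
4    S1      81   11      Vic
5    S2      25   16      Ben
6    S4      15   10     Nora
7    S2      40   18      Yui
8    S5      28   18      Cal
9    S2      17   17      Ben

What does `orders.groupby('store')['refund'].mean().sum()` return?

group by store, mean of refund:
store
S1    69.50
S2    22.25
S4    15.00
S5    63.00
Name: refund, dtype: float64
Finally, sum of the resulting series = 169.75.

169.75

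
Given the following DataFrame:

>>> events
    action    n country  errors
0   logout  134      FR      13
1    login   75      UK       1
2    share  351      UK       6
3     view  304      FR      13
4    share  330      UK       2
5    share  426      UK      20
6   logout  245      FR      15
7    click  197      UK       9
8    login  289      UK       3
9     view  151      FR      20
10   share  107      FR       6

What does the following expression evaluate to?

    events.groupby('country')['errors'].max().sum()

group by country, max of errors:
country
FR    20
UK    20
Name: errors, dtype: int64

40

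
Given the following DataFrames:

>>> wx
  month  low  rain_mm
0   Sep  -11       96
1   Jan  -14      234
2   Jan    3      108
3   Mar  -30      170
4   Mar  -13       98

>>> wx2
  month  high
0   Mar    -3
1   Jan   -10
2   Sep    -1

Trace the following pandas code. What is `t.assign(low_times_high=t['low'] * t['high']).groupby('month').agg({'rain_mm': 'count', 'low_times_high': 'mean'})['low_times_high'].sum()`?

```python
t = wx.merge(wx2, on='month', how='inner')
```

merge on 'month' (how='inner') → 5 rows:
  month  low  rain_mm  high
0   Sep  -11       96    -1
1   Jan  -14      234   -10
2   Jan    3      108   -10
3   Mar  -30      170    -3
4   Mar  -13       98    -3
add column low_times_high = t['low'] * t['high']:
  month  low  rain_mm  high  low_times_high
0   Sep  -11       96    -1              11
1   Jan  -14      234   -10             140
2   Jan    3      108   -10             -30
3   Mar  -30      170    -3              90
4   Mar  -13       98    -3              39
group by month: count(rain_mm), mean(low_times_high):
       rain_mm  low_times_high
month                         
Jan          2            55.0
Mar          2            64.5
Sep          1            11.0
sum of column 'low_times_high' → 130.5

130.5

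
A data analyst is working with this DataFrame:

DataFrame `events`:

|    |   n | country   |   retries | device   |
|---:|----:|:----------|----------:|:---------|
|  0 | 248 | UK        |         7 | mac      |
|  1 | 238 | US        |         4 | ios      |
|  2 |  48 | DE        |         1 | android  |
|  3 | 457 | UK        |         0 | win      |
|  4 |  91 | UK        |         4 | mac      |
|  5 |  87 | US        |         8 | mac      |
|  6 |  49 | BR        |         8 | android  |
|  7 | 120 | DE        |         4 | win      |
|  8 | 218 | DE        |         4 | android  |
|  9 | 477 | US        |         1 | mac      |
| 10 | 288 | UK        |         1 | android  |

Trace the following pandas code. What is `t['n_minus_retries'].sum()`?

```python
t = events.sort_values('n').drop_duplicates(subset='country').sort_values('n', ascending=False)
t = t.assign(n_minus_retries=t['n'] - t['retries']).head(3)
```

207

sort by n:
      n country  retries   device
2    48      DE        1  android
6    49      BR        8  android
5    87      US        8      mac
4    91      UK        4      mac
7   120      DE        4      win
8   218      DE        4  android
1   238      US        4      ios
0   248      UK        7      mac
10  288      UK        1  android
3   457      UK        0      win
9   477      US        1      mac
drop duplicate country (keep=first):
    n country  retries   device
2  48      DE        1  android
6  49      BR        8  android
5  87      US        8      mac
4  91      UK        4      mac
sort by n descending:
    n country  retries   device
4  91      UK        4      mac
5  87      US        8      mac
6  49      BR        8  android
2  48      DE        1  android
add column n_minus_retries = t['n'] - t['retries']:
    n country  retries   device  n_minus_retries
4  91      UK        4      mac               87
5  87      US        8      mac               79
6  49      BR        8  android               41
2  48      DE        1  android               47
take first 3 rows:
    n country  retries   device  n_minus_retries
4  91      UK        4      mac               87
5  87      US        8      mac               79
6  49      BR        8  android               41
Taking the sum of column 'n_minus_retries' gives 207.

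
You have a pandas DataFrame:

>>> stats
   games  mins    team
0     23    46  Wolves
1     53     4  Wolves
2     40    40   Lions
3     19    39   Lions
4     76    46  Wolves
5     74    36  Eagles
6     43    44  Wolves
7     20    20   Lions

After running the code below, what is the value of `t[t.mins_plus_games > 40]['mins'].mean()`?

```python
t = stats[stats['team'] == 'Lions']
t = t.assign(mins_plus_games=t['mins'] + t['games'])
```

filter rows where team == 'Lions':
   games  mins   team
2     40    40  Lions
3     19    39  Lions
7     20    20  Lions
add column mins_plus_games = t['mins'] + t['games']:
   games  mins   team  mins_plus_games
2     40    40  Lions               80
3     19    39  Lions               58
7     20    20  Lions               40
filter rows where mins_plus_games > 40:
   games  mins   team  mins_plus_games
2     40    40  Lions               80
3     19    39  Lions               58
So mean() = 39.5.

39.5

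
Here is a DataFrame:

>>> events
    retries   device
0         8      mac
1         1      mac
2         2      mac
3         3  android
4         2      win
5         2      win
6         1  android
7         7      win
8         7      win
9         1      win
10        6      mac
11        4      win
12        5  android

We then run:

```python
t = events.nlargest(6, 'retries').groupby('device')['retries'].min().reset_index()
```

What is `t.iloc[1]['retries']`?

take 6 rows with largest retries:
    retries   device
0         8      mac
7         7      win
8         7      win
10        6      mac
12        5  android
11        4      win
group by device, min of retries:
device
android    5
mac        6
win        4
Name: retries, dtype: int64
reset_index():
    device  retries
0  android        5
1      mac        6
2      win        4
The value at position 1, column 'retries' is 6.

6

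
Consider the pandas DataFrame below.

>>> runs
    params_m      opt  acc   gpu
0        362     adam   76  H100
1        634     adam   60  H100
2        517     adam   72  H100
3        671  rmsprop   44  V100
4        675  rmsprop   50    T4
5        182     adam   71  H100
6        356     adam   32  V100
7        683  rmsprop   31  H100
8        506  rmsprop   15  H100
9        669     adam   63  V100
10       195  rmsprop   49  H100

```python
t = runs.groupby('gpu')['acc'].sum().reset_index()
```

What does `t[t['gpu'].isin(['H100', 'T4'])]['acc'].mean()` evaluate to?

group by gpu, sum of acc:
gpu
H100    374
T4       50
V100    139
Name: acc, dtype: int64
reset_index():
    gpu  acc
0  H100  374
1    T4   50
2  V100  139
filter rows where gpu in ['H100', 'T4']:
    gpu  acc
0  H100  374
1    T4   50
Reading off the mean of column 'acc', we get 212.0.

212.0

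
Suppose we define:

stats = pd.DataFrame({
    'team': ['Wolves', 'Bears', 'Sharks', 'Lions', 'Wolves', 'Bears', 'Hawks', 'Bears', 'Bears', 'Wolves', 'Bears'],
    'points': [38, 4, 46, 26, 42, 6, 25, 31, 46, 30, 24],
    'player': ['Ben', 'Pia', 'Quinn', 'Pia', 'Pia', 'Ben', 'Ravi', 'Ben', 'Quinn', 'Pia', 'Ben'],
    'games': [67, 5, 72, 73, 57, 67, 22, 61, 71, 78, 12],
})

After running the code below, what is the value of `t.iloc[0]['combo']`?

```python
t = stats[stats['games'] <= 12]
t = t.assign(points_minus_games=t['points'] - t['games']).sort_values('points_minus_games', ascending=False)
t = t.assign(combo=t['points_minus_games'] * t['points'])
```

288

filter rows where games <= 12:
     team  points player  games
1   Bears       4    Pia      5
10  Bears      24    Ben     12
add column points_minus_games = t['points'] - t['games']:
     team  points player  games  points_minus_games
1   Bears       4    Pia      5                  -1
10  Bears      24    Ben     12                  12
sort by points_minus_games descending:
     team  points player  games  points_minus_games
10  Bears      24    Ben     12                  12
1   Bears       4    Pia      5                  -1
add column combo = t['points_minus_games'] * t['points']:
     team  points player  games  points_minus_games  combo
10  Bears      24    Ben     12                  12    288
1   Bears       4    Pia      5                  -1     -4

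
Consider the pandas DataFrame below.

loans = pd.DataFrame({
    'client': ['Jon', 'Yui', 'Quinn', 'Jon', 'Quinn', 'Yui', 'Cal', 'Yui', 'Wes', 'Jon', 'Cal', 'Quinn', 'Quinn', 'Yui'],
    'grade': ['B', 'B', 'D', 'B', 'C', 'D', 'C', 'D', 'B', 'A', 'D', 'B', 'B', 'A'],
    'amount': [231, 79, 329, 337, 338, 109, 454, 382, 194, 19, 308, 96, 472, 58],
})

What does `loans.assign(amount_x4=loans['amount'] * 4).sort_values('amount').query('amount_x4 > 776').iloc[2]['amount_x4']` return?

add column amount_x4 = loans['amount'] * 4:
   client grade  amount  amount_x4
0     Jon     B     231        924
1     Yui     B      79        316
2   Quinn     D     329       1316
3     Jon     B     337       1348
4   Quinn     C     338       1352
5     Yui     D     109        436
6     Cal     C     454       1816
7     Yui     D     382       1528
8     Wes     B     194        776
9     Jon     A      19         76
10    Cal     D     308       1232
11  Quinn     B      96        384
12  Quinn     B     472       1888
13    Yui     A      58        232
sort by amount:
   client grade  amount  amount_x4
9     Jon     A      19         76
13    Yui     A      58        232
1     Yui     B      79        316
11  Quinn     B      96        384
5     Yui     D     109        436
8     Wes     B     194        776
0     Jon     B     231        924
10    Cal     D     308       1232
2   Quinn     D     329       1316
3     Jon     B     337       1348
4   Quinn     C     338       1352
7     Yui     D     382       1528
6     Cal     C     454       1816
12  Quinn     B     472       1888
filter rows where amount_x4 > 776:
   client grade  amount  amount_x4
0     Jon     B     231        924
10    Cal     D     308       1232
2   Quinn     D     329       1316
3     Jon     B     337       1348
4   Quinn     C     338       1352
7     Yui     D     382       1528
6     Cal     C     454       1816
12  Quinn     B     472       1888

1316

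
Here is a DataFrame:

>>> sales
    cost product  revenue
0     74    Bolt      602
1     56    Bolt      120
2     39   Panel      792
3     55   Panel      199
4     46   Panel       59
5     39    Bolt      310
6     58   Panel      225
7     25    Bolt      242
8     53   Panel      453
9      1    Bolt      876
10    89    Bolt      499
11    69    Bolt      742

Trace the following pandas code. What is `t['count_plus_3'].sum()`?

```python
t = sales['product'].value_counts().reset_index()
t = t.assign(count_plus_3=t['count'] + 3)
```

value_counts of product:
product
Bolt     7
Panel    5
Name: count, dtype: int64
reset_index():
  product  count
0    Bolt      7
1   Panel      5
add column count_plus_3 = t['count'] + 3:
  product  count  count_plus_3
0    Bolt      7            10
1   Panel      5             8
sum of column 'count_plus_3' → 18

18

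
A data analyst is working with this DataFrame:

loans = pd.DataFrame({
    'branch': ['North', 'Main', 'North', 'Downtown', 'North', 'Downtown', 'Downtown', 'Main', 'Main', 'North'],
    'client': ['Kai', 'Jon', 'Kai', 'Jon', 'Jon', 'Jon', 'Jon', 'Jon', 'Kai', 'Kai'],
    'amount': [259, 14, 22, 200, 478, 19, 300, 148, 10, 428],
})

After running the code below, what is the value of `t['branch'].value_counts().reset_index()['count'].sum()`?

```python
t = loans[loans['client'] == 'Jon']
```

6

filter rows where client == 'Jon':
     branch client  amount
1      Main    Jon      14
3  Downtown    Jon     200
4     North    Jon     478
5  Downtown    Jon      19
6  Downtown    Jon     300
7      Main    Jon     148
value_counts of branch:
branch
Downtown    3
Main        2
North       1
Name: count, dtype: int64
reset_index():
     branch  count
0  Downtown      3
1      Main      2
2     North      1
Then the sum of column 'count': 6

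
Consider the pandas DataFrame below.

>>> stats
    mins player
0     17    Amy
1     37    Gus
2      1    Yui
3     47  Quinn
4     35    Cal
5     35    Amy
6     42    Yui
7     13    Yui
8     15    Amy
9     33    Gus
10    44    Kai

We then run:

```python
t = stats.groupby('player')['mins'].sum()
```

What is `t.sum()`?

group by player, sum of mins:
player
Amy      67
Cal      35
Gus      70
Kai      44
Quinn    47
Yui      56
Name: mins, dtype: int64
Then the sum of the resulting series: 319

319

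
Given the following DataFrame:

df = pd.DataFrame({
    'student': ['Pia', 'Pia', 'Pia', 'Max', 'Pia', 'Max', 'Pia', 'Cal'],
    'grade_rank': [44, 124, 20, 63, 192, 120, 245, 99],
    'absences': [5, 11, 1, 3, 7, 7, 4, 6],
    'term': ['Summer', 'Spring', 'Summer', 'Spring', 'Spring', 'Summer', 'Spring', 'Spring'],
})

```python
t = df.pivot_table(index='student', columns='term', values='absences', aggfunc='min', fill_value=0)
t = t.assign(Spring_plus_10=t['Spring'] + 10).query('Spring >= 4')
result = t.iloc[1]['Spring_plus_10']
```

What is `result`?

pivot: rows=student, cols=term, min(absences):
term     Spring  Summer
student                
Cal           6       0
Max           3       7
Pia           4       1
add column Spring_plus_10 = t['Spring'] + 10:
term     Spring  Summer  Spring_plus_10
student                                
Cal           6       0              16
Max           3       7              13
Pia           4       1              14
filter rows where Spring >= 4:
term     Spring  Summer  Spring_plus_10
student                                
Cal           6       0              16
Pia           4       1              14
value at position 1, column 'Spring_plus_10' → 14

14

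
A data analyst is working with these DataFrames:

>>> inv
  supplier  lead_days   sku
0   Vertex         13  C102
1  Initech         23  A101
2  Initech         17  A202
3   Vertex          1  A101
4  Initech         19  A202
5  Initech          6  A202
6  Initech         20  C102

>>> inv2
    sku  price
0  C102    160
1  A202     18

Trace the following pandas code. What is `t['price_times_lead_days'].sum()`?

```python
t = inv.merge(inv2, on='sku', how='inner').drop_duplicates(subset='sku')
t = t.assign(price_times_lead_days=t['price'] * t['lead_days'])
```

2386

merge on 'sku' (how='inner') → 5 rows:
  supplier  lead_days   sku  price
0   Vertex         13  C102    160
1  Initech         17  A202     18
2  Initech         19  A202     18
3  Initech          6  A202     18
4  Initech         20  C102    160
drop duplicate sku (keep=first):
  supplier  lead_days   sku  price
0   Vertex         13  C102    160
1  Initech         17  A202     18
add column price_times_lead_days = t['price'] * t['lead_days']:
  supplier  lead_days   sku  price  price_times_lead_days
0   Vertex         13  C102    160                   2080
1  Initech         17  A202     18                    306
The sum of column 'price_times_lead_days' is 2386.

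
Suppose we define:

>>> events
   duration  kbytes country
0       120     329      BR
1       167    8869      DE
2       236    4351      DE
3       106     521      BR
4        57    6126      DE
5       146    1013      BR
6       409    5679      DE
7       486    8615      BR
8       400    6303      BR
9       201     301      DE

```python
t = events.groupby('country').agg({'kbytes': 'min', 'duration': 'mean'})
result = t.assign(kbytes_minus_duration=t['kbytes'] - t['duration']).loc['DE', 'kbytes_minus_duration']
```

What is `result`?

87.0

group by country: min(kbytes), mean(duration):
         kbytes  duration
country                  
BR          329     251.6
DE          301     214.0
add column kbytes_minus_duration = t['kbytes'] - t['duration']:
         kbytes  duration  kbytes_minus_duration
country                                         
BR          329     251.6                   77.4
DE          301     214.0                   87.0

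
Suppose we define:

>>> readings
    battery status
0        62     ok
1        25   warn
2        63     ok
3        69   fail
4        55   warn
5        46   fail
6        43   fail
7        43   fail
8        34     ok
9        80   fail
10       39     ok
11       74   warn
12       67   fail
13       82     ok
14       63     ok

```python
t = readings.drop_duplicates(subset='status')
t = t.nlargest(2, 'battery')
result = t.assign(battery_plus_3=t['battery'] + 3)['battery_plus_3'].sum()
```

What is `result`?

137

drop duplicate status (keep=first):
   battery status
0       62     ok
1       25   warn
3       69   fail
take 2 rows with largest battery:
   battery status
3       69   fail
0       62     ok
add column battery_plus_3 = t['battery'] + 3:
   battery status  battery_plus_3
3       69   fail              72
0       62     ok              65
Taking the sum of column 'battery_plus_3' gives 137.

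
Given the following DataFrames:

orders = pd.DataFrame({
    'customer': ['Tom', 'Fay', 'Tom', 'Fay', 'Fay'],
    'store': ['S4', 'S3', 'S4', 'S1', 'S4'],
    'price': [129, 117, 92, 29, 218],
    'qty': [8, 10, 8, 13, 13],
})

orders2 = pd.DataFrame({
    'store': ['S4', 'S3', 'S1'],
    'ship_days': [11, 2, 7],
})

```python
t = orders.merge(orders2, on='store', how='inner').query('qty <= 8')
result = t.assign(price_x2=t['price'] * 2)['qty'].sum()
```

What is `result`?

merge on 'store' (how='inner') → 5 rows:
  customer store  price  qty  ship_days
0      Tom    S4    129    8         11
1      Fay    S3    117   10          2
2      Tom    S4     92    8         11
3      Fay    S1     29   13          7
4      Fay    S4    218   13         11
filter rows where qty <= 8:
  customer store  price  qty  ship_days
0      Tom    S4    129    8         11
2      Tom    S4     92    8         11
add column price_x2 = t['price'] * 2:
  customer store  price  qty  ship_days  price_x2
0      Tom    S4    129    8         11       258
2      Tom    S4     92    8         11       184

16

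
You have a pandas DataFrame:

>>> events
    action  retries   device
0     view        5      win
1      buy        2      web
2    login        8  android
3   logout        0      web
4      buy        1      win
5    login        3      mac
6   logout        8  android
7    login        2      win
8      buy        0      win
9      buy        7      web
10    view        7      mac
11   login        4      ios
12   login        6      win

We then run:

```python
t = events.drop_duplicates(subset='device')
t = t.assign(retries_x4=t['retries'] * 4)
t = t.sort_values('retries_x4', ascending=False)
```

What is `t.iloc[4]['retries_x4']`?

8

drop duplicate device (keep=first):
   action  retries   device
0    view        5      win
1     buy        2      web
2   login        8  android
5   login        3      mac
11  login        4      ios
add column retries_x4 = t['retries'] * 4:
   action  retries   device  retries_x4
0    view        5      win          20
1     buy        2      web           8
2   login        8  android          32
5   login        3      mac          12
11  login        4      ios          16
sort by retries_x4 descending:
   action  retries   device  retries_x4
2   login        8  android          32
0    view        5      win          20
11  login        4      ios          16
5   login        3      mac          12
1     buy        2      web           8
So iloc[4]['retries_x4'] = 8.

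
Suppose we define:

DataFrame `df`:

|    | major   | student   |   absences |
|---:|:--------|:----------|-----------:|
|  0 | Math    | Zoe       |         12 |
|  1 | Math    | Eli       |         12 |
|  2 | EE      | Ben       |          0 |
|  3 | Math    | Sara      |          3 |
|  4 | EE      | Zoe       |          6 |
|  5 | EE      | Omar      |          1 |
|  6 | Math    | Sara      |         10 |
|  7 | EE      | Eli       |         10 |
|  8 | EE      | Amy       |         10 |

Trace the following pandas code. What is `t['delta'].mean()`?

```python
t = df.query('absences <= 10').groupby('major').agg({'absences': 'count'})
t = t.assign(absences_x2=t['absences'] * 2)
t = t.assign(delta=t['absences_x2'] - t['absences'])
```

filter rows where absences <= 10:
  major student  absences
2    EE     Ben         0
3  Math    Sara         3
4    EE     Zoe         6
5    EE    Omar         1
6  Math    Sara        10
7    EE     Eli        10
8    EE     Amy        10
group by major, count of absences:
       absences
major          
EE            5
Math          2
add column absences_x2 = t['absences'] * 2:
       absences  absences_x2
major                       
EE            5           10
Math          2            4
add column delta = t['absences_x2'] - t['absences']:
       absences  absences_x2  delta
major                              
EE            5           10      5
Math          2            4      2

3.5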